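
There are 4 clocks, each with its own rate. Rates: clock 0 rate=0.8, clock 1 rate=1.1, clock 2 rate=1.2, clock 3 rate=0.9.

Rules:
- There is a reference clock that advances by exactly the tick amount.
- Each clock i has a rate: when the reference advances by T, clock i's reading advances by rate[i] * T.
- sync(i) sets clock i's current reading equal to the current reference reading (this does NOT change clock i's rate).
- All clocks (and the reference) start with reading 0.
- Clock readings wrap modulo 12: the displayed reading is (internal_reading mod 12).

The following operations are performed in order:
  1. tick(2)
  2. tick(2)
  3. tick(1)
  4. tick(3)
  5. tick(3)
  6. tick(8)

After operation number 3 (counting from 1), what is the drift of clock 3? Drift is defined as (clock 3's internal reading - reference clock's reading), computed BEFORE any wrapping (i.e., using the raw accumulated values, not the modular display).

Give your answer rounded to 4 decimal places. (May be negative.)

After op 1 tick(2): ref=2.0000 raw=[1.6000 2.2000 2.4000 1.8000]
After op 2 tick(2): ref=4.0000 raw=[3.2000 4.4000 4.8000 3.6000]
After op 3 tick(1): ref=5.0000 raw=[4.0000 5.5000 6.0000 4.5000]
Drift of clock 3 after op 3: 4.5000 - 5.0000 = -0.5000

Answer: -0.5000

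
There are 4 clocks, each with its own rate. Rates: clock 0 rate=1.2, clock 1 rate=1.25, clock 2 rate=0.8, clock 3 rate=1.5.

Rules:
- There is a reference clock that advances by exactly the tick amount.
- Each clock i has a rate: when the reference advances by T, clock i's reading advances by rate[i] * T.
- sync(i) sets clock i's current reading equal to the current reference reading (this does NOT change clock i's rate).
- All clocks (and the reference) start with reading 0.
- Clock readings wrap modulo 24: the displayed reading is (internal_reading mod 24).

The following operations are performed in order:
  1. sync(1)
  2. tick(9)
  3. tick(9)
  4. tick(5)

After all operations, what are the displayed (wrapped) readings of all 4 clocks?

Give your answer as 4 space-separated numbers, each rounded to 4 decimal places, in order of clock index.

Answer: 3.6000 4.7500 18.4000 10.5000

Derivation:
After op 1 sync(1): ref=0.0000 raw=[0.0000 0.0000 0.0000 0.0000]
After op 2 tick(9): ref=9.0000 raw=[10.8000 11.2500 7.2000 13.5000]
After op 3 tick(9): ref=18.0000 raw=[21.6000 22.5000 14.4000 27.0000]
After op 4 tick(5): ref=23.0000 raw=[27.6000 28.7500 18.4000 34.5000]
Wrap final raw readings (mod 24): 27.6000 mod 24 = 3.6000; 28.7500 mod 24 = 4.7500; 18.4000 mod 24 = 18.4000; 34.5000 mod 24 = 10.5000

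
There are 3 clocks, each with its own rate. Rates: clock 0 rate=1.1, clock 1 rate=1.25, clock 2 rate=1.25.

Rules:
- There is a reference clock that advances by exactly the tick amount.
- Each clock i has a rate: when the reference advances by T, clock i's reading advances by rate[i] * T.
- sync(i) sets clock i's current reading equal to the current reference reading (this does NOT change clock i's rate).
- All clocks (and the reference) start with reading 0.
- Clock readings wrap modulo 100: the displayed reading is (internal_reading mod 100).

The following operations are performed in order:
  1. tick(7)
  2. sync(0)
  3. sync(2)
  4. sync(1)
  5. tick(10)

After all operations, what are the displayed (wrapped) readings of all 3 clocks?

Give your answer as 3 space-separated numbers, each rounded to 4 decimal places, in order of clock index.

Answer: 18.0000 19.5000 19.5000

Derivation:
After op 1 tick(7): ref=7.0000 raw=[7.7000 8.7500 8.7500]
After op 2 sync(0): ref=7.0000 raw=[7.0000 8.7500 8.7500]
After op 3 sync(2): ref=7.0000 raw=[7.0000 8.7500 7.0000]
After op 4 sync(1): ref=7.0000 raw=[7.0000 7.0000 7.0000]
After op 5 tick(10): ref=17.0000 raw=[18.0000 19.5000 19.5000]
Wrap final raw readings (mod 100): 18.0000 mod 100 = 18.0000; 19.5000 mod 100 = 19.5000; 19.5000 mod 100 = 19.5000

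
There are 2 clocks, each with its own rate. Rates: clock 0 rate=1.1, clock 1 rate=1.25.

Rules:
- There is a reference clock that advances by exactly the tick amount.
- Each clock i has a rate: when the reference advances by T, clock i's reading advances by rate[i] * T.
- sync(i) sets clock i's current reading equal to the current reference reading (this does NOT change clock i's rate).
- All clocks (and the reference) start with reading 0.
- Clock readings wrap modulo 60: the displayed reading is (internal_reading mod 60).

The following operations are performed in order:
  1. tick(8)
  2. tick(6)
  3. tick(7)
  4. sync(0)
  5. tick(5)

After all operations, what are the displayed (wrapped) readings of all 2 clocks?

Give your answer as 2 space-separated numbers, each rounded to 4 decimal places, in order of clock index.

Answer: 26.5000 32.5000

Derivation:
After op 1 tick(8): ref=8.0000 raw=[8.8000 10.0000]
After op 2 tick(6): ref=14.0000 raw=[15.4000 17.5000]
After op 3 tick(7): ref=21.0000 raw=[23.1000 26.2500]
After op 4 sync(0): ref=21.0000 raw=[21.0000 26.2500]
After op 5 tick(5): ref=26.0000 raw=[26.5000 32.5000]
Wrap final raw readings (mod 60): 26.5000 mod 60 = 26.5000; 32.5000 mod 60 = 32.5000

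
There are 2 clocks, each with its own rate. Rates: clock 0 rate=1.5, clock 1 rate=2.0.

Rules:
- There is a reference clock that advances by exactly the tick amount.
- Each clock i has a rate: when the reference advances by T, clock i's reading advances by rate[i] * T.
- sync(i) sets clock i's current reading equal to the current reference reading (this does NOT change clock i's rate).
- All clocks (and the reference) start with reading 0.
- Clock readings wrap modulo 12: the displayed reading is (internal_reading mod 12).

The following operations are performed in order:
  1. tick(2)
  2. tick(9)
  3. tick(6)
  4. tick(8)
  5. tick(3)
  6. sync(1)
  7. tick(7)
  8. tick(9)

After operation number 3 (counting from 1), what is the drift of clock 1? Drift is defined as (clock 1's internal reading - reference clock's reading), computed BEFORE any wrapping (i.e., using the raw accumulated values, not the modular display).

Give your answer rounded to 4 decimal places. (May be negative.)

After op 1 tick(2): ref=2.0000 raw=[3.0000 4.0000]
After op 2 tick(9): ref=11.0000 raw=[16.5000 22.0000]
After op 3 tick(6): ref=17.0000 raw=[25.5000 34.0000]
Drift of clock 1 after op 3: 34.0000 - 17.0000 = 17.0000

Answer: 17.0000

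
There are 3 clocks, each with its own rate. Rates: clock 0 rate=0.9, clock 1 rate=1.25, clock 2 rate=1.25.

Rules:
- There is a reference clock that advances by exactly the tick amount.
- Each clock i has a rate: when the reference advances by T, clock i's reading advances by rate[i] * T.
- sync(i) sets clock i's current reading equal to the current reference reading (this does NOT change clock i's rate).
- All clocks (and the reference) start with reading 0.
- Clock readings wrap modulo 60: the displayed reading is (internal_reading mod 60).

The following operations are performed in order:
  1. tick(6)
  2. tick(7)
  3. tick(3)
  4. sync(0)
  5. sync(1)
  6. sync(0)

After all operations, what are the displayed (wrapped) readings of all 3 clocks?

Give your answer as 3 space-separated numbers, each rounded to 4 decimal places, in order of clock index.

After op 1 tick(6): ref=6.0000 raw=[5.4000 7.5000 7.5000]
After op 2 tick(7): ref=13.0000 raw=[11.7000 16.2500 16.2500]
After op 3 tick(3): ref=16.0000 raw=[14.4000 20.0000 20.0000]
After op 4 sync(0): ref=16.0000 raw=[16.0000 20.0000 20.0000]
After op 5 sync(1): ref=16.0000 raw=[16.0000 16.0000 20.0000]
After op 6 sync(0): ref=16.0000 raw=[16.0000 16.0000 20.0000]
Wrap final raw readings (mod 60): 16.0000 mod 60 = 16.0000; 16.0000 mod 60 = 16.0000; 20.0000 mod 60 = 20.0000

Answer: 16.0000 16.0000 20.0000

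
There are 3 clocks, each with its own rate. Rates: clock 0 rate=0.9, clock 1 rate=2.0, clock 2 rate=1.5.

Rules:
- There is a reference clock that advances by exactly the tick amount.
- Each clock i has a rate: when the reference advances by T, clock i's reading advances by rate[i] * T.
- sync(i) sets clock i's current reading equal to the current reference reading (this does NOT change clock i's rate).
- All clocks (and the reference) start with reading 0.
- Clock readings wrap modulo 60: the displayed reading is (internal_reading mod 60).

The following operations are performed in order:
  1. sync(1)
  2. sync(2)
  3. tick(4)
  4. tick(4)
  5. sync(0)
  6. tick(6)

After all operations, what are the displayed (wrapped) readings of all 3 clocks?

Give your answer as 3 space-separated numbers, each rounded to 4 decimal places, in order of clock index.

After op 1 sync(1): ref=0.0000 raw=[0.0000 0.0000 0.0000]
After op 2 sync(2): ref=0.0000 raw=[0.0000 0.0000 0.0000]
After op 3 tick(4): ref=4.0000 raw=[3.6000 8.0000 6.0000]
After op 4 tick(4): ref=8.0000 raw=[7.2000 16.0000 12.0000]
After op 5 sync(0): ref=8.0000 raw=[8.0000 16.0000 12.0000]
After op 6 tick(6): ref=14.0000 raw=[13.4000 28.0000 21.0000]
Wrap final raw readings (mod 60): 13.4000 mod 60 = 13.4000; 28.0000 mod 60 = 28.0000; 21.0000 mod 60 = 21.0000

Answer: 13.4000 28.0000 21.0000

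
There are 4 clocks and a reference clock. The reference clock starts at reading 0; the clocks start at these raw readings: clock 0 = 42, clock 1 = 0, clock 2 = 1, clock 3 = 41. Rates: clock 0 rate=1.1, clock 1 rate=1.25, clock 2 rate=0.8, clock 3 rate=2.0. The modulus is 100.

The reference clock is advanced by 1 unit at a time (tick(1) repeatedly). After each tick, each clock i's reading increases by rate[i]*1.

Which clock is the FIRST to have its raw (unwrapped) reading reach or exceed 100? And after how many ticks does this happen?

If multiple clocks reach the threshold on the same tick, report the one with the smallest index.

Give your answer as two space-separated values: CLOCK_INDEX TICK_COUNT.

clock 0: start=42, rate=1.1, needs 100-42 = 58; ticks = ceil(58/1.1) = ceil(52.7273) = 53; reading at tick 53 = 42 + 1.1*53 = 100.3000
clock 1: start=0, rate=1.25, needs 100-0 = 100; ticks = ceil(100/1.25) = ceil(80.0000) = 80; reading at tick 80 = 0 + 1.25*80 = 100.0000
clock 2: start=1, rate=0.8, needs 100-1 = 99; ticks = ceil(99/0.8) = ceil(123.7500) = 124; reading at tick 124 = 1 + 0.8*124 = 100.2000
clock 3: start=41, rate=2.0, needs 100-41 = 59; ticks = ceil(59/2.0) = ceil(29.5000) = 30; reading at tick 30 = 41 + 2.0*30 = 101.0000
Minimum tick count = 30; winners = [3]; smallest index = 3

Answer: 3 30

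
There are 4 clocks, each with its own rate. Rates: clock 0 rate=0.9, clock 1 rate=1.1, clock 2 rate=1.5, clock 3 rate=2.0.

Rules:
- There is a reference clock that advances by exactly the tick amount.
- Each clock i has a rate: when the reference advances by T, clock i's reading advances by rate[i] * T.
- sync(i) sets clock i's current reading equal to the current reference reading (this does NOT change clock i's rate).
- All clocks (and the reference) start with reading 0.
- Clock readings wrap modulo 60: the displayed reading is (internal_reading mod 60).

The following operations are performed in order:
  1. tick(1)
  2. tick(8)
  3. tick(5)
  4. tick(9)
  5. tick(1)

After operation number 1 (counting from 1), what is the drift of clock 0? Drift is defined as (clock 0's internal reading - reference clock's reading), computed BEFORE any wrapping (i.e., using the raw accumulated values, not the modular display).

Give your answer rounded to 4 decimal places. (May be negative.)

Answer: -0.1000

Derivation:
After op 1 tick(1): ref=1.0000 raw=[0.9000 1.1000 1.5000 2.0000]
Drift of clock 0 after op 1: 0.9000 - 1.0000 = -0.1000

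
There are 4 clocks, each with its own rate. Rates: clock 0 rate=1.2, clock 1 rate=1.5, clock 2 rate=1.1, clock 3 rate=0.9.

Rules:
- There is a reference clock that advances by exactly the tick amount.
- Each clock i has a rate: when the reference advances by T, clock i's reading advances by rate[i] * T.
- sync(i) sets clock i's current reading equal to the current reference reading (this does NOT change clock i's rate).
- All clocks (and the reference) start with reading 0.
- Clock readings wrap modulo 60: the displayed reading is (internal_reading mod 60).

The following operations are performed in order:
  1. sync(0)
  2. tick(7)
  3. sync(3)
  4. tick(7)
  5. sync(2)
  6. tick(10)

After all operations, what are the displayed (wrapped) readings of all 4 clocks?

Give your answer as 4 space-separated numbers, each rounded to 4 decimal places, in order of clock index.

After op 1 sync(0): ref=0.0000 raw=[0.0000 0.0000 0.0000 0.0000]
After op 2 tick(7): ref=7.0000 raw=[8.4000 10.5000 7.7000 6.3000]
After op 3 sync(3): ref=7.0000 raw=[8.4000 10.5000 7.7000 7.0000]
After op 4 tick(7): ref=14.0000 raw=[16.8000 21.0000 15.4000 13.3000]
After op 5 sync(2): ref=14.0000 raw=[16.8000 21.0000 14.0000 13.3000]
After op 6 tick(10): ref=24.0000 raw=[28.8000 36.0000 25.0000 22.3000]
Wrap final raw readings (mod 60): 28.8000 mod 60 = 28.8000; 36.0000 mod 60 = 36.0000; 25.0000 mod 60 = 25.0000; 22.3000 mod 60 = 22.3000

Answer: 28.8000 36.0000 25.0000 22.3000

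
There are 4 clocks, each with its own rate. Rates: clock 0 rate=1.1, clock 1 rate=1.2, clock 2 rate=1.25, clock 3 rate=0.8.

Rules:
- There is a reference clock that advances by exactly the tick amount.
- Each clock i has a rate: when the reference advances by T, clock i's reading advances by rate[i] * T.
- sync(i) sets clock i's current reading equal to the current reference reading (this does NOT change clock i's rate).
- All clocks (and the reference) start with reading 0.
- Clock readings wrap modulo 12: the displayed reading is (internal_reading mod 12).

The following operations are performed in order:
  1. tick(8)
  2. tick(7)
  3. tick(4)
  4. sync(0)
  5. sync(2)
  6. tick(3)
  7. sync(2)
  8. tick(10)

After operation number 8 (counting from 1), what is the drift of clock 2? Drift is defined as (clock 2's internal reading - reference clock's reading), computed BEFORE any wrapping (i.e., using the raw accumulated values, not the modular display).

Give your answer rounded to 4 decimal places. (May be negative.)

Answer: 2.5000

Derivation:
After op 1 tick(8): ref=8.0000 raw=[8.8000 9.6000 10.0000 6.4000]
After op 2 tick(7): ref=15.0000 raw=[16.5000 18.0000 18.7500 12.0000]
After op 3 tick(4): ref=19.0000 raw=[20.9000 22.8000 23.7500 15.2000]
After op 4 sync(0): ref=19.0000 raw=[19.0000 22.8000 23.7500 15.2000]
After op 5 sync(2): ref=19.0000 raw=[19.0000 22.8000 19.0000 15.2000]
After op 6 tick(3): ref=22.0000 raw=[22.3000 26.4000 22.7500 17.6000]
After op 7 sync(2): ref=22.0000 raw=[22.3000 26.4000 22.0000 17.6000]
After op 8 tick(10): ref=32.0000 raw=[33.3000 38.4000 34.5000 25.6000]
Drift of clock 2 after op 8: 34.5000 - 32.0000 = 2.5000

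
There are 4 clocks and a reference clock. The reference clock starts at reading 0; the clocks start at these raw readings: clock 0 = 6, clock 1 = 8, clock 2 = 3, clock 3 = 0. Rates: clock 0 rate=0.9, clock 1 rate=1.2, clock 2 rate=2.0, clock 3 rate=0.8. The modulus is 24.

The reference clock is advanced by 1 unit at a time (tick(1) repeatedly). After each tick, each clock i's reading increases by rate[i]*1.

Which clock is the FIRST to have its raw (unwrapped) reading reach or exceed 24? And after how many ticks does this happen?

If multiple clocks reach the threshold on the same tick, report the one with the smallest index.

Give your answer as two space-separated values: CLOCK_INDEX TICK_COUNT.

clock 0: start=6, rate=0.9, needs 24-6 = 18; ticks = ceil(18/0.9) = ceil(20.0000) = 20; reading at tick 20 = 6 + 0.9*20 = 24.0000
clock 1: start=8, rate=1.2, needs 24-8 = 16; ticks = ceil(16/1.2) = ceil(13.3333) = 14; reading at tick 14 = 8 + 1.2*14 = 24.8000
clock 2: start=3, rate=2.0, needs 24-3 = 21; ticks = ceil(21/2.0) = ceil(10.5000) = 11; reading at tick 11 = 3 + 2.0*11 = 25.0000
clock 3: start=0, rate=0.8, needs 24-0 = 24; ticks = ceil(24/0.8) = ceil(30.0000) = 30; reading at tick 30 = 0 + 0.8*30 = 24.0000
Minimum tick count = 11; winners = [2]; smallest index = 2

Answer: 2 11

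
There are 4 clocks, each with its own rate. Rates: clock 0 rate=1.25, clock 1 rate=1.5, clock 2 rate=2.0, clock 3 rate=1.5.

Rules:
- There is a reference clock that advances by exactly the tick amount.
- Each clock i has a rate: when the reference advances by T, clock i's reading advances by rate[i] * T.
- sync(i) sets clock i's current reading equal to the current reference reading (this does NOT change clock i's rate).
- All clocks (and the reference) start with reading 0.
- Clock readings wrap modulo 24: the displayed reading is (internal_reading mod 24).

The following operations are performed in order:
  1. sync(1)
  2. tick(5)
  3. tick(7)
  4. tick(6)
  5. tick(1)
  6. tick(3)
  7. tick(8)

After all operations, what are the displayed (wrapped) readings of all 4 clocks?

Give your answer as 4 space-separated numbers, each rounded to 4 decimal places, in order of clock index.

After op 1 sync(1): ref=0.0000 raw=[0.0000 0.0000 0.0000 0.0000]
After op 2 tick(5): ref=5.0000 raw=[6.2500 7.5000 10.0000 7.5000]
After op 3 tick(7): ref=12.0000 raw=[15.0000 18.0000 24.0000 18.0000]
After op 4 tick(6): ref=18.0000 raw=[22.5000 27.0000 36.0000 27.0000]
After op 5 tick(1): ref=19.0000 raw=[23.7500 28.5000 38.0000 28.5000]
After op 6 tick(3): ref=22.0000 raw=[27.5000 33.0000 44.0000 33.0000]
After op 7 tick(8): ref=30.0000 raw=[37.5000 45.0000 60.0000 45.0000]
Wrap final raw readings (mod 24): 37.5000 mod 24 = 13.5000; 45.0000 mod 24 = 21.0000; 60.0000 mod 24 = 12.0000; 45.0000 mod 24 = 21.0000

Answer: 13.5000 21.0000 12.0000 21.0000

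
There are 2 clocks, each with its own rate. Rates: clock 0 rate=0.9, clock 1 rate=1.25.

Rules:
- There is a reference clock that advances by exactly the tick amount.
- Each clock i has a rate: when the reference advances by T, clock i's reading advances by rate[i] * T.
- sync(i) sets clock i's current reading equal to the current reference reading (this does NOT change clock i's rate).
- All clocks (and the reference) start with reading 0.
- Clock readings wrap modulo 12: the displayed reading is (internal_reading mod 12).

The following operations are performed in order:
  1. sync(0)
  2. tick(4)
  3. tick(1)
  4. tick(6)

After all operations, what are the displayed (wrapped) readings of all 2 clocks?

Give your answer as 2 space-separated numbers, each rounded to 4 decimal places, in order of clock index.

Answer: 9.9000 1.7500

Derivation:
After op 1 sync(0): ref=0.0000 raw=[0.0000 0.0000]
After op 2 tick(4): ref=4.0000 raw=[3.6000 5.0000]
After op 3 tick(1): ref=5.0000 raw=[4.5000 6.2500]
After op 4 tick(6): ref=11.0000 raw=[9.9000 13.7500]
Wrap final raw readings (mod 12): 9.9000 mod 12 = 9.9000; 13.7500 mod 12 = 1.7500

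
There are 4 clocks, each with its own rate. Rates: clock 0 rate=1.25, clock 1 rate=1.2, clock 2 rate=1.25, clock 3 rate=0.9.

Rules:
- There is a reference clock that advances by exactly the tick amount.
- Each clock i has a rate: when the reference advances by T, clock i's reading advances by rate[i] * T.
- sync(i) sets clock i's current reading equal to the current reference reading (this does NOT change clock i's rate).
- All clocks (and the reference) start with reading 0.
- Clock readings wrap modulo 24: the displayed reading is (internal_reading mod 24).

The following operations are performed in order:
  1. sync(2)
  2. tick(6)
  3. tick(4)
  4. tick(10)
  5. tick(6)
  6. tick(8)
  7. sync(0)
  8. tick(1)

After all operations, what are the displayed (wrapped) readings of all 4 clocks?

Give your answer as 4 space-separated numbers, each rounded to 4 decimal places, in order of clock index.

Answer: 11.2500 18.0000 19.7500 7.5000

Derivation:
After op 1 sync(2): ref=0.0000 raw=[0.0000 0.0000 0.0000 0.0000]
After op 2 tick(6): ref=6.0000 raw=[7.5000 7.2000 7.5000 5.4000]
After op 3 tick(4): ref=10.0000 raw=[12.5000 12.0000 12.5000 9.0000]
After op 4 tick(10): ref=20.0000 raw=[25.0000 24.0000 25.0000 18.0000]
After op 5 tick(6): ref=26.0000 raw=[32.5000 31.2000 32.5000 23.4000]
After op 6 tick(8): ref=34.0000 raw=[42.5000 40.8000 42.5000 30.6000]
After op 7 sync(0): ref=34.0000 raw=[34.0000 40.8000 42.5000 30.6000]
After op 8 tick(1): ref=35.0000 raw=[35.2500 42.0000 43.7500 31.5000]
Wrap final raw readings (mod 24): 35.2500 mod 24 = 11.2500; 42.0000 mod 24 = 18.0000; 43.7500 mod 24 = 19.7500; 31.5000 mod 24 = 7.5000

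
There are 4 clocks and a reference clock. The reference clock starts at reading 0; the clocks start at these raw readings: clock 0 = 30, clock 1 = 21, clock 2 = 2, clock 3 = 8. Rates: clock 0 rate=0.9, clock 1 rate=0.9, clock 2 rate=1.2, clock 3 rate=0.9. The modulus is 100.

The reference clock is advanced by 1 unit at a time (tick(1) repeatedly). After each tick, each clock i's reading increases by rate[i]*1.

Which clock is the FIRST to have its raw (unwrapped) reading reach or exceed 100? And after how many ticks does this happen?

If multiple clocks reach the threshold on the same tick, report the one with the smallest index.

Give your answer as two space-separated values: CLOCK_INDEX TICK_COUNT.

clock 0: start=30, rate=0.9, needs 100-30 = 70; ticks = ceil(70/0.9) = ceil(77.7778) = 78; reading at tick 78 = 30 + 0.9*78 = 100.2000
clock 1: start=21, rate=0.9, needs 100-21 = 79; ticks = ceil(79/0.9) = ceil(87.7778) = 88; reading at tick 88 = 21 + 0.9*88 = 100.2000
clock 2: start=2, rate=1.2, needs 100-2 = 98; ticks = ceil(98/1.2) = ceil(81.6667) = 82; reading at tick 82 = 2 + 1.2*82 = 100.4000
clock 3: start=8, rate=0.9, needs 100-8 = 92; ticks = ceil(92/0.9) = ceil(102.2222) = 103; reading at tick 103 = 8 + 0.9*103 = 100.7000
Minimum tick count = 78; winners = [0]; smallest index = 0

Answer: 0 78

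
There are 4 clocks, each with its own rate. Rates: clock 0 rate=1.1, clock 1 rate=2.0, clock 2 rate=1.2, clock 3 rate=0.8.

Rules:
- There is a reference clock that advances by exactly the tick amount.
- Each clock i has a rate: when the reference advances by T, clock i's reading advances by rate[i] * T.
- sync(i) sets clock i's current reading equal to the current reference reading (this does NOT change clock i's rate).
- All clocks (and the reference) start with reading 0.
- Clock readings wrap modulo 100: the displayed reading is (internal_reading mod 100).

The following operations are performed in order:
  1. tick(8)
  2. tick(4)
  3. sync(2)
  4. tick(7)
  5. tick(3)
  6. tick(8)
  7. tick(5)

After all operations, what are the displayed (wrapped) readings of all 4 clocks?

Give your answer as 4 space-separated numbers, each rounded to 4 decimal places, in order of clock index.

Answer: 38.5000 70.0000 39.6000 28.0000

Derivation:
After op 1 tick(8): ref=8.0000 raw=[8.8000 16.0000 9.6000 6.4000]
After op 2 tick(4): ref=12.0000 raw=[13.2000 24.0000 14.4000 9.6000]
After op 3 sync(2): ref=12.0000 raw=[13.2000 24.0000 12.0000 9.6000]
After op 4 tick(7): ref=19.0000 raw=[20.9000 38.0000 20.4000 15.2000]
After op 5 tick(3): ref=22.0000 raw=[24.2000 44.0000 24.0000 17.6000]
After op 6 tick(8): ref=30.0000 raw=[33.0000 60.0000 33.6000 24.0000]
After op 7 tick(5): ref=35.0000 raw=[38.5000 70.0000 39.6000 28.0000]
Wrap final raw readings (mod 100): 38.5000 mod 100 = 38.5000; 70.0000 mod 100 = 70.0000; 39.6000 mod 100 = 39.6000; 28.0000 mod 100 = 28.0000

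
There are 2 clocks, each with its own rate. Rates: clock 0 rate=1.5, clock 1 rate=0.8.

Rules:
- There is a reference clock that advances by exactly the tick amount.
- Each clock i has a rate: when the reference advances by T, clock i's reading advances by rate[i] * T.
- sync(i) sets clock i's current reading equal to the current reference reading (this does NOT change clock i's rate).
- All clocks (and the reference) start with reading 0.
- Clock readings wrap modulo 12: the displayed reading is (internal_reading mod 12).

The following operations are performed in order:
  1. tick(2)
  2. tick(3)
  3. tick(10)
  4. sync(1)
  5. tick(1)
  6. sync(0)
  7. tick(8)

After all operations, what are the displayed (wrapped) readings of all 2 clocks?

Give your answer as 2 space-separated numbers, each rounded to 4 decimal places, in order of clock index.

Answer: 4.0000 10.2000

Derivation:
After op 1 tick(2): ref=2.0000 raw=[3.0000 1.6000]
After op 2 tick(3): ref=5.0000 raw=[7.5000 4.0000]
After op 3 tick(10): ref=15.0000 raw=[22.5000 12.0000]
After op 4 sync(1): ref=15.0000 raw=[22.5000 15.0000]
After op 5 tick(1): ref=16.0000 raw=[24.0000 15.8000]
After op 6 sync(0): ref=16.0000 raw=[16.0000 15.8000]
After op 7 tick(8): ref=24.0000 raw=[28.0000 22.2000]
Wrap final raw readings (mod 12): 28.0000 mod 12 = 4.0000; 22.2000 mod 12 = 10.2000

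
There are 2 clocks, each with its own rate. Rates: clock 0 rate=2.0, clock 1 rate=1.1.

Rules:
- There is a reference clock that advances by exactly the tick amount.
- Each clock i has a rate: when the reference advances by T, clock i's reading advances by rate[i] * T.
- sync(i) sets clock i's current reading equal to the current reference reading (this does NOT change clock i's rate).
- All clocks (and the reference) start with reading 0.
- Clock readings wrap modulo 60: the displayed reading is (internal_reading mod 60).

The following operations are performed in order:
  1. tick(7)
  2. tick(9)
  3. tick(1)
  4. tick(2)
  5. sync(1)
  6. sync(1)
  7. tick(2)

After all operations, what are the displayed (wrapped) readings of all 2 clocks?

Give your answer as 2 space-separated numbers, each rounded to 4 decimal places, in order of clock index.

After op 1 tick(7): ref=7.0000 raw=[14.0000 7.7000]
After op 2 tick(9): ref=16.0000 raw=[32.0000 17.6000]
After op 3 tick(1): ref=17.0000 raw=[34.0000 18.7000]
After op 4 tick(2): ref=19.0000 raw=[38.0000 20.9000]
After op 5 sync(1): ref=19.0000 raw=[38.0000 19.0000]
After op 6 sync(1): ref=19.0000 raw=[38.0000 19.0000]
After op 7 tick(2): ref=21.0000 raw=[42.0000 21.2000]
Wrap final raw readings (mod 60): 42.0000 mod 60 = 42.0000; 21.2000 mod 60 = 21.2000

Answer: 42.0000 21.2000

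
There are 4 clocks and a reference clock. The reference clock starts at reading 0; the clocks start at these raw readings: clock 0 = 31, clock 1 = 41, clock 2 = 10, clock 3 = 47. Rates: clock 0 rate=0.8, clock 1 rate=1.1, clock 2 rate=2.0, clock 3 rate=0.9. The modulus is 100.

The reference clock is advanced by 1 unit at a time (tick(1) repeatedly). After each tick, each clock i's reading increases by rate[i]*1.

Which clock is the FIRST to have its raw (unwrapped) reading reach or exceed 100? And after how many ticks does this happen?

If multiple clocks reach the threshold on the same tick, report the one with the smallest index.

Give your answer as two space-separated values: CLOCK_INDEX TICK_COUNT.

Answer: 2 45

Derivation:
clock 0: start=31, rate=0.8, needs 100-31 = 69; ticks = ceil(69/0.8) = ceil(86.2500) = 87; reading at tick 87 = 31 + 0.8*87 = 100.6000
clock 1: start=41, rate=1.1, needs 100-41 = 59; ticks = ceil(59/1.1) = ceil(53.6364) = 54; reading at tick 54 = 41 + 1.1*54 = 100.4000
clock 2: start=10, rate=2.0, needs 100-10 = 90; ticks = ceil(90/2.0) = ceil(45.0000) = 45; reading at tick 45 = 10 + 2.0*45 = 100.0000
clock 3: start=47, rate=0.9, needs 100-47 = 53; ticks = ceil(53/0.9) = ceil(58.8889) = 59; reading at tick 59 = 47 + 0.9*59 = 100.1000
Minimum tick count = 45; winners = [2]; smallest index = 2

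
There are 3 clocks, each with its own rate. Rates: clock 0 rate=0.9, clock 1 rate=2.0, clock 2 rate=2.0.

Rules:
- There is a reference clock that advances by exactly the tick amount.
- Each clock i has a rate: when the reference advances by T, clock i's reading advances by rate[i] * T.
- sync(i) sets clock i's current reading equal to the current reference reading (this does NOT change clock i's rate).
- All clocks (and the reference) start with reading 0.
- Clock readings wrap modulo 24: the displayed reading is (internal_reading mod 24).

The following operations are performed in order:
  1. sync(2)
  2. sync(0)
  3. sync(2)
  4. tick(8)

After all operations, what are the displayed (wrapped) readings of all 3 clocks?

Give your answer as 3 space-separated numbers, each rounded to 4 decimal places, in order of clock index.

After op 1 sync(2): ref=0.0000 raw=[0.0000 0.0000 0.0000]
After op 2 sync(0): ref=0.0000 raw=[0.0000 0.0000 0.0000]
After op 3 sync(2): ref=0.0000 raw=[0.0000 0.0000 0.0000]
After op 4 tick(8): ref=8.0000 raw=[7.2000 16.0000 16.0000]
Wrap final raw readings (mod 24): 7.2000 mod 24 = 7.2000; 16.0000 mod 24 = 16.0000; 16.0000 mod 24 = 16.0000

Answer: 7.2000 16.0000 16.0000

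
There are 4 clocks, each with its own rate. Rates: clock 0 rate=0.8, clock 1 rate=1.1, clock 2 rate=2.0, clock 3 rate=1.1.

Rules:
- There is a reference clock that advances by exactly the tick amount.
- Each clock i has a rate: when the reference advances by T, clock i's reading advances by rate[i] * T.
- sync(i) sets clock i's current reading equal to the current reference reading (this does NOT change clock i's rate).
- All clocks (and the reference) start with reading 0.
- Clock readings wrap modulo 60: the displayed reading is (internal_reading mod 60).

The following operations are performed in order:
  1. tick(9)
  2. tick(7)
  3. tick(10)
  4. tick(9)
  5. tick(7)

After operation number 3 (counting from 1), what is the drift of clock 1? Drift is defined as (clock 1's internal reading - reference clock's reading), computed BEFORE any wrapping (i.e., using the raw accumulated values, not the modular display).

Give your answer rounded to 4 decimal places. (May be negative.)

After op 1 tick(9): ref=9.0000 raw=[7.2000 9.9000 18.0000 9.9000]
After op 2 tick(7): ref=16.0000 raw=[12.8000 17.6000 32.0000 17.6000]
After op 3 tick(10): ref=26.0000 raw=[20.8000 28.6000 52.0000 28.6000]
Drift of clock 1 after op 3: 28.6000 - 26.0000 = 2.6000

Answer: 2.6000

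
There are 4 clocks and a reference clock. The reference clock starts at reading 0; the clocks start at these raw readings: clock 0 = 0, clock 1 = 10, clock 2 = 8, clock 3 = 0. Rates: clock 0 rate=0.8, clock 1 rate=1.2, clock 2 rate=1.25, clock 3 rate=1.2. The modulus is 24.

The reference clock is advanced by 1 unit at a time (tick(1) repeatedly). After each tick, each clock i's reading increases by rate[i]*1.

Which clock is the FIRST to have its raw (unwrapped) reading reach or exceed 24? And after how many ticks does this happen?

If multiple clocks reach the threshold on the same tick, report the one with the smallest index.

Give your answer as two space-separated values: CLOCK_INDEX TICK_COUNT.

clock 0: start=0, rate=0.8, needs 24-0 = 24; ticks = ceil(24/0.8) = ceil(30.0000) = 30; reading at tick 30 = 0 + 0.8*30 = 24.0000
clock 1: start=10, rate=1.2, needs 24-10 = 14; ticks = ceil(14/1.2) = ceil(11.6667) = 12; reading at tick 12 = 10 + 1.2*12 = 24.4000
clock 2: start=8, rate=1.25, needs 24-8 = 16; ticks = ceil(16/1.25) = ceil(12.8000) = 13; reading at tick 13 = 8 + 1.25*13 = 24.2500
clock 3: start=0, rate=1.2, needs 24-0 = 24; ticks = ceil(24/1.2) = ceil(20.0000) = 20; reading at tick 20 = 0 + 1.2*20 = 24.0000
Minimum tick count = 12; winners = [1]; smallest index = 1

Answer: 1 12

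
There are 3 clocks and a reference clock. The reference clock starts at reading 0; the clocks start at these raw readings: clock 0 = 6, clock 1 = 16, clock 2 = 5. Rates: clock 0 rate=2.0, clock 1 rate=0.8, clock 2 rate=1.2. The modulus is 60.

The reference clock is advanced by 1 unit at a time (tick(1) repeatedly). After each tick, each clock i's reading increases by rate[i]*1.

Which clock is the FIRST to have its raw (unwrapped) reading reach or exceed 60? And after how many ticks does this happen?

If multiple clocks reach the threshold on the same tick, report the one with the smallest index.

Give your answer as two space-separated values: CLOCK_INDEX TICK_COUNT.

clock 0: start=6, rate=2.0, needs 60-6 = 54; ticks = ceil(54/2.0) = ceil(27.0000) = 27; reading at tick 27 = 6 + 2.0*27 = 60.0000
clock 1: start=16, rate=0.8, needs 60-16 = 44; ticks = ceil(44/0.8) = ceil(55.0000) = 55; reading at tick 55 = 16 + 0.8*55 = 60.0000
clock 2: start=5, rate=1.2, needs 60-5 = 55; ticks = ceil(55/1.2) = ceil(45.8333) = 46; reading at tick 46 = 5 + 1.2*46 = 60.2000
Minimum tick count = 27; winners = [0]; smallest index = 0

Answer: 0 27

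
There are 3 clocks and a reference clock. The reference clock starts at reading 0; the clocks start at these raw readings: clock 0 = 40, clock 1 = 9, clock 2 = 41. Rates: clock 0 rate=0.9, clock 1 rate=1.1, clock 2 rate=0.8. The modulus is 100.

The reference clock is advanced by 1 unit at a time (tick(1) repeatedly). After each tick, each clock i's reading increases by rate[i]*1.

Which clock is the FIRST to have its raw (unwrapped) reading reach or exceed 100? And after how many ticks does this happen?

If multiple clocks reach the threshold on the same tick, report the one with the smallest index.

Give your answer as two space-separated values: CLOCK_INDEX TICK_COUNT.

clock 0: start=40, rate=0.9, needs 100-40 = 60; ticks = ceil(60/0.9) = ceil(66.6667) = 67; reading at tick 67 = 40 + 0.9*67 = 100.3000
clock 1: start=9, rate=1.1, needs 100-9 = 91; ticks = ceil(91/1.1) = ceil(82.7273) = 83; reading at tick 83 = 9 + 1.1*83 = 100.3000
clock 2: start=41, rate=0.8, needs 100-41 = 59; ticks = ceil(59/0.8) = ceil(73.7500) = 74; reading at tick 74 = 41 + 0.8*74 = 100.2000
Minimum tick count = 67; winners = [0]; smallest index = 0

Answer: 0 67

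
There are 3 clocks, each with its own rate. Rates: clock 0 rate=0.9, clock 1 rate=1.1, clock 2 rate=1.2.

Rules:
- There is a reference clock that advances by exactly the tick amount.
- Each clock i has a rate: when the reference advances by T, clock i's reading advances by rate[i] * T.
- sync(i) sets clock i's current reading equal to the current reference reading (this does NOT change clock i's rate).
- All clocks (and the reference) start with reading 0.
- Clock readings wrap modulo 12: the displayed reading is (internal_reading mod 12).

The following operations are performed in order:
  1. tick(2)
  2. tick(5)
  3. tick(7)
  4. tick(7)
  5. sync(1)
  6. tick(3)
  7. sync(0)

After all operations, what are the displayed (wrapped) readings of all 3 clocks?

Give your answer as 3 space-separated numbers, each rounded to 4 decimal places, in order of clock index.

After op 1 tick(2): ref=2.0000 raw=[1.8000 2.2000 2.4000]
After op 2 tick(5): ref=7.0000 raw=[6.3000 7.7000 8.4000]
After op 3 tick(7): ref=14.0000 raw=[12.6000 15.4000 16.8000]
After op 4 tick(7): ref=21.0000 raw=[18.9000 23.1000 25.2000]
After op 5 sync(1): ref=21.0000 raw=[18.9000 21.0000 25.2000]
After op 6 tick(3): ref=24.0000 raw=[21.6000 24.3000 28.8000]
After op 7 sync(0): ref=24.0000 raw=[24.0000 24.3000 28.8000]
Wrap final raw readings (mod 12): 24.0000 mod 12 = 0.0000; 24.3000 mod 12 = 0.3000; 28.8000 mod 12 = 4.8000

Answer: 0.0000 0.3000 4.8000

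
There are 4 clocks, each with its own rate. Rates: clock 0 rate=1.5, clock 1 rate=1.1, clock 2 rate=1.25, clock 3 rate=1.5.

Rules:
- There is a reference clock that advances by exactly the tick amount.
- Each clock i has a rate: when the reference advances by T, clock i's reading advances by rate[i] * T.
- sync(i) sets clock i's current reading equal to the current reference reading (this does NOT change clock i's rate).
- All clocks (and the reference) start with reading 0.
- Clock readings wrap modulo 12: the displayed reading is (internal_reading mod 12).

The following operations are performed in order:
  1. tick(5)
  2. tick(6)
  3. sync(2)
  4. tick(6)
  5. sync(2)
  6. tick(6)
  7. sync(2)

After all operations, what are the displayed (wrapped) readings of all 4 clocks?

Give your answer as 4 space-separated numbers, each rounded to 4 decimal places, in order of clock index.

After op 1 tick(5): ref=5.0000 raw=[7.5000 5.5000 6.2500 7.5000]
After op 2 tick(6): ref=11.0000 raw=[16.5000 12.1000 13.7500 16.5000]
After op 3 sync(2): ref=11.0000 raw=[16.5000 12.1000 11.0000 16.5000]
After op 4 tick(6): ref=17.0000 raw=[25.5000 18.7000 18.5000 25.5000]
After op 5 sync(2): ref=17.0000 raw=[25.5000 18.7000 17.0000 25.5000]
After op 6 tick(6): ref=23.0000 raw=[34.5000 25.3000 24.5000 34.5000]
After op 7 sync(2): ref=23.0000 raw=[34.5000 25.3000 23.0000 34.5000]
Wrap final raw readings (mod 12): 34.5000 mod 12 = 10.5000; 25.3000 mod 12 = 1.3000; 23.0000 mod 12 = 11.0000; 34.5000 mod 12 = 10.5000

Answer: 10.5000 1.3000 11.0000 10.5000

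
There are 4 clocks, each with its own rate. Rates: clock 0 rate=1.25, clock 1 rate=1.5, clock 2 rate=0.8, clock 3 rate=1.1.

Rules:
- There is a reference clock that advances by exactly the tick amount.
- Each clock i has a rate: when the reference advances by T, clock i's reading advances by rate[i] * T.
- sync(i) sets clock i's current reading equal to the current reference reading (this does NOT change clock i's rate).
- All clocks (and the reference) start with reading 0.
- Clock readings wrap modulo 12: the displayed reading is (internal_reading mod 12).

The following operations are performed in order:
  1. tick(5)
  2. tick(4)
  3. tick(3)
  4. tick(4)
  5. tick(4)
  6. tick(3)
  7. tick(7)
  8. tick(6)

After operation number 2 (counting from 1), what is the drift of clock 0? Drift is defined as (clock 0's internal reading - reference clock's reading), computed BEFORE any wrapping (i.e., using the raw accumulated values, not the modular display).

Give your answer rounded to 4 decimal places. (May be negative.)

Answer: 2.2500

Derivation:
After op 1 tick(5): ref=5.0000 raw=[6.2500 7.5000 4.0000 5.5000]
After op 2 tick(4): ref=9.0000 raw=[11.2500 13.5000 7.2000 9.9000]
Drift of clock 0 after op 2: 11.2500 - 9.0000 = 2.2500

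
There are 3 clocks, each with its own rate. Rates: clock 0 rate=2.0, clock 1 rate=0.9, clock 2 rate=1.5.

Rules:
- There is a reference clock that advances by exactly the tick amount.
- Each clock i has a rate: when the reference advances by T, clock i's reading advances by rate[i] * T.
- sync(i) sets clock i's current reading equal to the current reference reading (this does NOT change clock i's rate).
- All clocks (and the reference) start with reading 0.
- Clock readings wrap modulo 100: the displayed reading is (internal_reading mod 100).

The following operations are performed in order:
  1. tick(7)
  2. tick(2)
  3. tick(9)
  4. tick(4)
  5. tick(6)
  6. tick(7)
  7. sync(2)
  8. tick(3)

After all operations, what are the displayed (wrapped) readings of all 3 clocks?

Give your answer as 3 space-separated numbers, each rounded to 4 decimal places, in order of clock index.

After op 1 tick(7): ref=7.0000 raw=[14.0000 6.3000 10.5000]
After op 2 tick(2): ref=9.0000 raw=[18.0000 8.1000 13.5000]
After op 3 tick(9): ref=18.0000 raw=[36.0000 16.2000 27.0000]
After op 4 tick(4): ref=22.0000 raw=[44.0000 19.8000 33.0000]
After op 5 tick(6): ref=28.0000 raw=[56.0000 25.2000 42.0000]
After op 6 tick(7): ref=35.0000 raw=[70.0000 31.5000 52.5000]
After op 7 sync(2): ref=35.0000 raw=[70.0000 31.5000 35.0000]
After op 8 tick(3): ref=38.0000 raw=[76.0000 34.2000 39.5000]
Wrap final raw readings (mod 100): 76.0000 mod 100 = 76.0000; 34.2000 mod 100 = 34.2000; 39.5000 mod 100 = 39.5000

Answer: 76.0000 34.2000 39.5000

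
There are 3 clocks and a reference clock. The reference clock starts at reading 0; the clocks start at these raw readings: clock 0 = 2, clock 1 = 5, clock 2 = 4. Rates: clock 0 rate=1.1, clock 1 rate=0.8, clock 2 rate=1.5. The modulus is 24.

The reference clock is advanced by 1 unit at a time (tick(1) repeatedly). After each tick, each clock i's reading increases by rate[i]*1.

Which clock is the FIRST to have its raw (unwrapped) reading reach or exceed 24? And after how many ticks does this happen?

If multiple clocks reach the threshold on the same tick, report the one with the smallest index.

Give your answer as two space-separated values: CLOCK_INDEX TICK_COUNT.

clock 0: start=2, rate=1.1, needs 24-2 = 22; ticks = ceil(22/1.1) = ceil(20.0000) = 20; reading at tick 20 = 2 + 1.1*20 = 24.0000
clock 1: start=5, rate=0.8, needs 24-5 = 19; ticks = ceil(19/0.8) = ceil(23.7500) = 24; reading at tick 24 = 5 + 0.8*24 = 24.2000
clock 2: start=4, rate=1.5, needs 24-4 = 20; ticks = ceil(20/1.5) = ceil(13.3333) = 14; reading at tick 14 = 4 + 1.5*14 = 25.0000
Minimum tick count = 14; winners = [2]; smallest index = 2

Answer: 2 14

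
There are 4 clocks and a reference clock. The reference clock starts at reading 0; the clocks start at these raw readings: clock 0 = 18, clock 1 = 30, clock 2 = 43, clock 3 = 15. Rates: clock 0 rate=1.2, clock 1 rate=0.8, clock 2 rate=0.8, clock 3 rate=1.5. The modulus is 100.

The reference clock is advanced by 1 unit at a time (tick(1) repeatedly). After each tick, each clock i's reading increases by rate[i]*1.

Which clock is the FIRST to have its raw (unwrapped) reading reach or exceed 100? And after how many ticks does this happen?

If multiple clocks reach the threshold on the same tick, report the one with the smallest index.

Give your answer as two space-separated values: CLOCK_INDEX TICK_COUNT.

Answer: 3 57

Derivation:
clock 0: start=18, rate=1.2, needs 100-18 = 82; ticks = ceil(82/1.2) = ceil(68.3333) = 69; reading at tick 69 = 18 + 1.2*69 = 100.8000
clock 1: start=30, rate=0.8, needs 100-30 = 70; ticks = ceil(70/0.8) = ceil(87.5000) = 88; reading at tick 88 = 30 + 0.8*88 = 100.4000
clock 2: start=43, rate=0.8, needs 100-43 = 57; ticks = ceil(57/0.8) = ceil(71.2500) = 72; reading at tick 72 = 43 + 0.8*72 = 100.6000
clock 3: start=15, rate=1.5, needs 100-15 = 85; ticks = ceil(85/1.5) = ceil(56.6667) = 57; reading at tick 57 = 15 + 1.5*57 = 100.5000
Minimum tick count = 57; winners = [3]; smallest index = 3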